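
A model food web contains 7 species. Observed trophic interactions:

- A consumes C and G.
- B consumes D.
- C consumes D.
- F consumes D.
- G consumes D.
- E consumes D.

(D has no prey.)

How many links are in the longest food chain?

2 links

One longest chain: D → G → A.
It has 3 species and 2 links.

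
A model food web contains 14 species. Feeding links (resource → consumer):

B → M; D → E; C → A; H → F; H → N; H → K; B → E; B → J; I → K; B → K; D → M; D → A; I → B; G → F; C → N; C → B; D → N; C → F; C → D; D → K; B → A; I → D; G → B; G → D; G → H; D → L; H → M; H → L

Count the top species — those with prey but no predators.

Top species (has prey, but nothing eats it): L, F, E, N, J, K, A, M.
Count: 8.

8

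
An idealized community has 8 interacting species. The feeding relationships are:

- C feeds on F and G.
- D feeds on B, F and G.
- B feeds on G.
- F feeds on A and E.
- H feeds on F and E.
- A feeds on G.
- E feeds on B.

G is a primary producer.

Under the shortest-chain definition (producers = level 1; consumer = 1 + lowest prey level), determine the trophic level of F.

Trophic level 3

G is a producer → level 1.
A eats G → level 2.
F eats A → level 3.
No prey of F is below level 2, so 3 is the minimum.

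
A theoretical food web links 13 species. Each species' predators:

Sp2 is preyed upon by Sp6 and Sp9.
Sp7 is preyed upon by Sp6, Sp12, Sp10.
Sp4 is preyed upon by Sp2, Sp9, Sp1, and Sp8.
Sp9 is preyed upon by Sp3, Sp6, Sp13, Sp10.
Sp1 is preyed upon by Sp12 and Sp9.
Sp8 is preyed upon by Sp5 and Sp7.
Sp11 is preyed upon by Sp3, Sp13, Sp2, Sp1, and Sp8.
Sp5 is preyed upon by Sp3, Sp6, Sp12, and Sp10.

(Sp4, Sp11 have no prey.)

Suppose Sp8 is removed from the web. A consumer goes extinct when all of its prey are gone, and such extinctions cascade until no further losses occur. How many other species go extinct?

Remove Sp8.
Round 1: Sp5 (all prey gone), Sp7 (all prey gone) → extinct.
No further losses. Total secondary extinctions: 2.

2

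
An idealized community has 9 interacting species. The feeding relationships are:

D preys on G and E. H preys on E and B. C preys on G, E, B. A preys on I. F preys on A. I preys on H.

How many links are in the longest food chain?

One longest chain: B → H → I → A → F.
It has 5 species and 4 links.

4 links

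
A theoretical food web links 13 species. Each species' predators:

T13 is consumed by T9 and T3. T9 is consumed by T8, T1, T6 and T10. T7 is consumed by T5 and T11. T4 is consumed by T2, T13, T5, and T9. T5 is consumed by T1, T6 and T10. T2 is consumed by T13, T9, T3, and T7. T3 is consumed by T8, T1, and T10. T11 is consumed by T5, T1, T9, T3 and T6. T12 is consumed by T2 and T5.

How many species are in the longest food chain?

6 species

One longest chain: T12 → T2 → T7 → T11 → T9 → T8.
It has 6 species and 5 links.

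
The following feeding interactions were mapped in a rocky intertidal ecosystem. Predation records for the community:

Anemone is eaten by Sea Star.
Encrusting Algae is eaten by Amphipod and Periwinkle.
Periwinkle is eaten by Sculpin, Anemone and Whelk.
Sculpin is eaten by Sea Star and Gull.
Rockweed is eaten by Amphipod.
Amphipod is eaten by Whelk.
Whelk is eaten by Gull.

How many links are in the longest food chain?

One longest chain: Encrusting Algae → Periwinkle → Sculpin → Sea Star.
It has 4 species and 3 links.

3 links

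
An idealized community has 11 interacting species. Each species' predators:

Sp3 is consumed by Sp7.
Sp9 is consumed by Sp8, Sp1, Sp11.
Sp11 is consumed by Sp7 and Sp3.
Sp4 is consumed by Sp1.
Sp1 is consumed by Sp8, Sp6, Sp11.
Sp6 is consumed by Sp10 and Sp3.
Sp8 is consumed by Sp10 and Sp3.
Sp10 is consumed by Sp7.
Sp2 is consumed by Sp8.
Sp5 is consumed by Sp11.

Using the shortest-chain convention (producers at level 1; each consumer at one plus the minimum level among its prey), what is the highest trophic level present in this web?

3

Producers (level 1): Sp4, Sp5, Sp2, Sp9.
Following each consumer down to its lowest-level prey: Sp5 → Sp11 → Sp3 (levels 1 through 3).
All prey of Sp3 (Sp11 2, Sp8 2, Sp6 3) are at level 2 or above, so Sp3 is at level 1 + 2 = 3.
Every consumer has at least one prey at level 2 or below, so none exceeds level 3.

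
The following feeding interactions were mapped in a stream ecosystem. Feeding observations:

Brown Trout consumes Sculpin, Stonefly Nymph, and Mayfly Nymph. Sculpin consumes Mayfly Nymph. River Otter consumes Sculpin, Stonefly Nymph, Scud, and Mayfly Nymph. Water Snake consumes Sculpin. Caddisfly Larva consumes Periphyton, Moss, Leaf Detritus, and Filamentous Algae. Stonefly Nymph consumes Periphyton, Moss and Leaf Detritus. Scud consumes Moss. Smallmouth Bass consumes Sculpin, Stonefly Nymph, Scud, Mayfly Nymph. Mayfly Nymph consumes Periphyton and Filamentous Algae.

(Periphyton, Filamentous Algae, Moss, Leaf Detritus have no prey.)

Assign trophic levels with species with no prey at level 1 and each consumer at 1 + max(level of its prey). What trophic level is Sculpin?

Periphyton has no prey (basal) → level 1.
Mayfly Nymph eats Periphyton (level 1); other prey at levels: Filamentous Algae 1 → level 2.
Sculpin eats Mayfly Nymph → level 3.

Trophic level 3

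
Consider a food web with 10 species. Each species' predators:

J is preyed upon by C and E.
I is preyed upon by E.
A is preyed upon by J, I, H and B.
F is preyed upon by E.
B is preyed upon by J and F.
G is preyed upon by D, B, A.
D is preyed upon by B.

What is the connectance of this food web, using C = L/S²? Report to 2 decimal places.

The web has S = 10 species and L = 14 feeding links.
C = L / S² = 14 / 100 = 0.1400 ≈ 0.14.

C = 0.14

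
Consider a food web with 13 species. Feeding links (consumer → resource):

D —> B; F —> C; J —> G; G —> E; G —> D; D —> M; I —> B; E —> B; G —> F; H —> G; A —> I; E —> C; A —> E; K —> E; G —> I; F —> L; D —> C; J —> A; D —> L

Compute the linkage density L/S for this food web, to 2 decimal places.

L/S = 1.46

There are L = 19 links among S = 13 species.
L/S = 19/13 = 1.4615 ≈ 1.46.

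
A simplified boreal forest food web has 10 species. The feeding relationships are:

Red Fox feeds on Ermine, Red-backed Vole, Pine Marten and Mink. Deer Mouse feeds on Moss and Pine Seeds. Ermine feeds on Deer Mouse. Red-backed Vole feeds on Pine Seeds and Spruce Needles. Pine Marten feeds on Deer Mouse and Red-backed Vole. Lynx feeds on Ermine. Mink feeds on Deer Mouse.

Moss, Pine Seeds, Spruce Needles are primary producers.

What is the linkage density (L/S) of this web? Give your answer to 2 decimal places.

L/S = 1.30

There are L = 13 links among S = 10 species.
L/S = 13/10 = 1.3000 ≈ 1.30.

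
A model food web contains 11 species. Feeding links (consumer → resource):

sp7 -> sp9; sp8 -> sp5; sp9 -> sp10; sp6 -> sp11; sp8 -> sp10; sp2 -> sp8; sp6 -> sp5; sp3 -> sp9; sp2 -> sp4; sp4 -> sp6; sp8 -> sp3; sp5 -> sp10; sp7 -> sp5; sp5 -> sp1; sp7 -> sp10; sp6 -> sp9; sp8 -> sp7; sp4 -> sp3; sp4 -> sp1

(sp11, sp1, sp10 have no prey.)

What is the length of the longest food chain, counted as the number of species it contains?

One longest chain: sp1 → sp5 → sp6 → sp4 → sp2.
It has 5 species and 4 links.

5 species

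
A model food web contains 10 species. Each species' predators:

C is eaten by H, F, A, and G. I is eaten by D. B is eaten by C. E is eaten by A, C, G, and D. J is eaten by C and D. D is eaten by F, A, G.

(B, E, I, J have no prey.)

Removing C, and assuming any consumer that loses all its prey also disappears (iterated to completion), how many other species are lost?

1

Remove C.
Round 1: H (all prey gone) → extinct.
No further losses. Total secondary extinctions: 1.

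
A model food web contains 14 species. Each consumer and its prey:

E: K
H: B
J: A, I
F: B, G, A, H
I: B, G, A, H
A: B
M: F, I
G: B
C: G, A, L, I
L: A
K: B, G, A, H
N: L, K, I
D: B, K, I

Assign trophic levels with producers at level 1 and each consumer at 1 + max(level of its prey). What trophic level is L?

Trophic level 3

B is a producer → level 1.
A eats B → level 2.
L eats A → level 3.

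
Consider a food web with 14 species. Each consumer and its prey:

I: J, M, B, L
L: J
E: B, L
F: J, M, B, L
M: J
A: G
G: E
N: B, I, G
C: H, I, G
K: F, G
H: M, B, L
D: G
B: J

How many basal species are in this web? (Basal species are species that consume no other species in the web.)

1

Basal species (no prey listed): J.
Count: 1.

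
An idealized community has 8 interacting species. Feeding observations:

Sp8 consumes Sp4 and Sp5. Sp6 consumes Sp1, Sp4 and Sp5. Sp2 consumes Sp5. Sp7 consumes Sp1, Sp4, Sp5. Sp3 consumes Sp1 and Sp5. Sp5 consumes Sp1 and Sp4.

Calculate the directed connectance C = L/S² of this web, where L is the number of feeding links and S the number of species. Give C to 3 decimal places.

C = 0.203

The web has S = 8 species and L = 13 feeding links.
C = L / S² = 13 / 64 = 0.2031 ≈ 0.203.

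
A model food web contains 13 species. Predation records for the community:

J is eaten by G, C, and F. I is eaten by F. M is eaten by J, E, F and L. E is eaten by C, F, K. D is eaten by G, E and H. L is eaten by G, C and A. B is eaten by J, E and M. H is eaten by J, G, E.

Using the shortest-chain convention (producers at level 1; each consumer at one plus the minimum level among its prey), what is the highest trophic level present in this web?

4

Producers (level 1): I, D, B.
Following each consumer down to its lowest-level prey: B → M → L → A (levels 1 through 4).
All prey of A (L 3) are at level 3 or above, so A is at level 1 + 3 = 4.
Every consumer has at least one prey at level 3 or below, so none exceeds level 4.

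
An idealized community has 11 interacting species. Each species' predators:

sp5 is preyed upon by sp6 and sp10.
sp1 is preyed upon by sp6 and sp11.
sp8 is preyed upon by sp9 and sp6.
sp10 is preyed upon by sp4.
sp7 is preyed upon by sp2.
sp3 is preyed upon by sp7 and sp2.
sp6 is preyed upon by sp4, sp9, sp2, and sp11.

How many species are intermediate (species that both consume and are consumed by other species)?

3

Intermediate species (has both prey and predators): sp10, sp7, sp6.
Count: 3.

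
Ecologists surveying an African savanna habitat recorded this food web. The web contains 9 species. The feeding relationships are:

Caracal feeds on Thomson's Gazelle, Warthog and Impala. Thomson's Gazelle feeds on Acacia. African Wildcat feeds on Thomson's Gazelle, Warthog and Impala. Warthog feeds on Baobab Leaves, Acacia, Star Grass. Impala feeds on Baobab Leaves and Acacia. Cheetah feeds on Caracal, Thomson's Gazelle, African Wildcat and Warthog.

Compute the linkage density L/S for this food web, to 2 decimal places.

L/S = 1.78

There are L = 16 links among S = 9 species.
L/S = 16/9 = 1.7778 ≈ 1.78.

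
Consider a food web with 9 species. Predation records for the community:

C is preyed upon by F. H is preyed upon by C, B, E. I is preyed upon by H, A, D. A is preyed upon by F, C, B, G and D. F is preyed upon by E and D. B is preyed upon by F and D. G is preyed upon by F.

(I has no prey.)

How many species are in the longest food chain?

One longest chain: I → A → B → F → D.
It has 5 species and 4 links.

5 species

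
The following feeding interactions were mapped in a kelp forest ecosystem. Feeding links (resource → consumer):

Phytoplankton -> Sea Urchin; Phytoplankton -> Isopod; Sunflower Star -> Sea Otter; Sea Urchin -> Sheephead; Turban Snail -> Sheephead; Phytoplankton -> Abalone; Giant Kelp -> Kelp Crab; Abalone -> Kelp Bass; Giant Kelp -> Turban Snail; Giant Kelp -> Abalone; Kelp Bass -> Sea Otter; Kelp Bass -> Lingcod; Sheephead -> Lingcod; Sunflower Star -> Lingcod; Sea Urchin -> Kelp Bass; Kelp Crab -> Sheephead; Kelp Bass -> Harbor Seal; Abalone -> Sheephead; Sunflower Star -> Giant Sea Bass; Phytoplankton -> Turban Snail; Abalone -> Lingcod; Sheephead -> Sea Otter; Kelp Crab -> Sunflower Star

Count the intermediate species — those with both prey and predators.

7

Intermediate species (has both prey and predators): Sea Urchin, Abalone, Kelp Crab, Turban Snail, Kelp Bass, Sheephead, Sunflower Star.
Count: 7.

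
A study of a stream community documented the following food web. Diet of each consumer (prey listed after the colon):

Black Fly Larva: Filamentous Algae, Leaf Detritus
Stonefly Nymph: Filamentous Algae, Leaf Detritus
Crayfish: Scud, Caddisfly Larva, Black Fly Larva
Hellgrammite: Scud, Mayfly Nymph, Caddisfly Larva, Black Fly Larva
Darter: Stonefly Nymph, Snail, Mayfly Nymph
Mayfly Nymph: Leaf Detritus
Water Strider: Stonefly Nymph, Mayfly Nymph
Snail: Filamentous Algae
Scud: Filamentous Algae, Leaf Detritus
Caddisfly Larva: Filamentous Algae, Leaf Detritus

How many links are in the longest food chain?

2 links

One longest chain: Filamentous Algae → Scud → Hellgrammite.
It has 3 species and 2 links.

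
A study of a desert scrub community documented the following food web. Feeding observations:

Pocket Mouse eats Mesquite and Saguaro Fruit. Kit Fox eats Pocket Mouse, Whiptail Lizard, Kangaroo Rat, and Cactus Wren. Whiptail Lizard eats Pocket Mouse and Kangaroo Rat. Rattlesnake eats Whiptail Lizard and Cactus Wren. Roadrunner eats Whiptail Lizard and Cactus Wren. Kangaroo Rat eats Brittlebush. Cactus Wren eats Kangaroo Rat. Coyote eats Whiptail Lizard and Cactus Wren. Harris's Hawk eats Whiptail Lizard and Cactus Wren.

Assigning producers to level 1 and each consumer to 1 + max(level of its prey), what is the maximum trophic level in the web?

4

Producers (level 1): Mesquite, Brittlebush, Saguaro Fruit.
Brittlebush → Kangaroo Rat → Cactus Wren → Kit Fox gives Kit Fox level 4.
No species has a prey at level 4, so no species reaches level 5.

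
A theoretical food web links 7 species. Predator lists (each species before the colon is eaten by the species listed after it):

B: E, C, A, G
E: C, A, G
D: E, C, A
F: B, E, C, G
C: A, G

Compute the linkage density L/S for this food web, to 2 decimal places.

L/S = 2.29

There are L = 16 links among S = 7 species.
L/S = 16/7 = 2.2857 ≈ 2.29.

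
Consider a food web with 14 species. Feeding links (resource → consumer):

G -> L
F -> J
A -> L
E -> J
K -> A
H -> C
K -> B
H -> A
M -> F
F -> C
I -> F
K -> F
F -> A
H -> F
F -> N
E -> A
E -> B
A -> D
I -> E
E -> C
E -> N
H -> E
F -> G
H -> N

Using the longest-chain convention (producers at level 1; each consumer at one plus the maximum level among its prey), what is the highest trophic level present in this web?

4

Producers (level 1): K, M, I, H.
I → E → A → D gives D level 4.
No species has a prey at level 4, so no species reaches level 5.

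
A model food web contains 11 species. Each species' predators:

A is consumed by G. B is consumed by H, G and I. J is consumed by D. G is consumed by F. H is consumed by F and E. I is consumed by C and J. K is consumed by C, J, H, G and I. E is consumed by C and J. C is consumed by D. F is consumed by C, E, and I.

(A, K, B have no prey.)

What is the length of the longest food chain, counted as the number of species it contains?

6 species

One longest chain: A → G → F → E → C → D.
It has 6 species and 5 links.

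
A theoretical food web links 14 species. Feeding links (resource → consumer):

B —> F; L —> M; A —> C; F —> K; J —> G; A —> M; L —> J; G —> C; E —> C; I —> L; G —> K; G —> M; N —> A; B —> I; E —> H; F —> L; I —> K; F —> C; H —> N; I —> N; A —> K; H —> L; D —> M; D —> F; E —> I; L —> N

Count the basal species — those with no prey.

3

Basal species (no prey listed): E, B, D.
Count: 3.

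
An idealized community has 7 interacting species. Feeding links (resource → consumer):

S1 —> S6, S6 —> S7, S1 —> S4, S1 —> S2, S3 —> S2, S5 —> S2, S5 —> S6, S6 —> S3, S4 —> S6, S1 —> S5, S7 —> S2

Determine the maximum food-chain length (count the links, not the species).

4 links

One longest chain: S1 → S5 → S6 → S3 → S2.
It has 5 species and 4 links.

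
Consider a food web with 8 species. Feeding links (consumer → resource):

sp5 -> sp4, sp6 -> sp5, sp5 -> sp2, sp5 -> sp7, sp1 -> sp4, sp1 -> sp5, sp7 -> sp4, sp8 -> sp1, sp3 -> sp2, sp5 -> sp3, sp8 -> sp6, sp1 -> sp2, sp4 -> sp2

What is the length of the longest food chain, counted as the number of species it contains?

6 species

One longest chain: sp2 → sp4 → sp7 → sp5 → sp1 → sp8.
It has 6 species and 5 links.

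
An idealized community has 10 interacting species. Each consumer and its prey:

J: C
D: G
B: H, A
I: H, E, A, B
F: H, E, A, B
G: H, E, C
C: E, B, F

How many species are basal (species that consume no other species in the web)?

3

Basal species (no prey listed): H, E, A.
Count: 3.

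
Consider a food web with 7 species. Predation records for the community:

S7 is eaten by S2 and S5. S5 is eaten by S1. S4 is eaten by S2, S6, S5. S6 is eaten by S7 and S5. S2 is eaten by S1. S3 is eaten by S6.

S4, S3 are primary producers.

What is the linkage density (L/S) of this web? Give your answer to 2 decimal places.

L/S = 1.43

There are L = 10 links among S = 7 species.
L/S = 10/7 = 1.4286 ≈ 1.43.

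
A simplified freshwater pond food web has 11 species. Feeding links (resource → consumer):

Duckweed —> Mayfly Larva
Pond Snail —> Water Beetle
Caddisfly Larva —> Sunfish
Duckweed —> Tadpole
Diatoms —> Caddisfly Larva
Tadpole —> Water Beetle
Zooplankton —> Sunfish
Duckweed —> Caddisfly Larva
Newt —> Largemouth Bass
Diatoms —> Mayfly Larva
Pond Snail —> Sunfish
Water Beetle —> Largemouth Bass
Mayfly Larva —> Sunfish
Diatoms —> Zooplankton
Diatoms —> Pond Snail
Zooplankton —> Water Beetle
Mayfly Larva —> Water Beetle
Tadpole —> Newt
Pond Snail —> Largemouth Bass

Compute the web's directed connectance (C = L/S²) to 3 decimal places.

The web has S = 11 species and L = 19 feeding links.
C = L / S² = 19 / 121 = 0.1570 ≈ 0.157.

C = 0.157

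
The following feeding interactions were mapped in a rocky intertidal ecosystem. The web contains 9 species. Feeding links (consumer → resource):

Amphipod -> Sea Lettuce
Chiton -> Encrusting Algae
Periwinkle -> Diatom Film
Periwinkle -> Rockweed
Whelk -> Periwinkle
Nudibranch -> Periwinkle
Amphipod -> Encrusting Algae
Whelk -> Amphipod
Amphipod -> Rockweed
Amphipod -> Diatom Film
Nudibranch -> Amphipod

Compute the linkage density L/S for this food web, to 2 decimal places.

L/S = 1.22

There are L = 11 links among S = 9 species.
L/S = 11/9 = 1.2222 ≈ 1.22.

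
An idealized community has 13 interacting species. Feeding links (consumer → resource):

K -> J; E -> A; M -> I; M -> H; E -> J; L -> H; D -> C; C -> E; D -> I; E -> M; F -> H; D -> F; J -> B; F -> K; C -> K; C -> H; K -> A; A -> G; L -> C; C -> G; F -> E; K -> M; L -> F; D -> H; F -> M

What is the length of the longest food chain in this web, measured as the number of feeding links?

4 links

One longest chain: G → A → K → C → D.
It has 5 species and 4 links.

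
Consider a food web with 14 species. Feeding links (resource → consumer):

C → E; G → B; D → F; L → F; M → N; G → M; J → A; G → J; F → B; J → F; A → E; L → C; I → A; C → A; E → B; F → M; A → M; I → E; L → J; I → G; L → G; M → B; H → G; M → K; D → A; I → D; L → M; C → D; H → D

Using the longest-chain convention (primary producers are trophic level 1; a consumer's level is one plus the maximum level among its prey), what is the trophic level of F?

I is a producer → level 1.
G eats I (level 1); other prey at levels: H 1, L 1 → level 2.
J eats G (level 2); other prey at levels: L 1 → level 3.
F eats J (level 3); other prey at levels: L 1, D 3 → level 4.

Trophic level 4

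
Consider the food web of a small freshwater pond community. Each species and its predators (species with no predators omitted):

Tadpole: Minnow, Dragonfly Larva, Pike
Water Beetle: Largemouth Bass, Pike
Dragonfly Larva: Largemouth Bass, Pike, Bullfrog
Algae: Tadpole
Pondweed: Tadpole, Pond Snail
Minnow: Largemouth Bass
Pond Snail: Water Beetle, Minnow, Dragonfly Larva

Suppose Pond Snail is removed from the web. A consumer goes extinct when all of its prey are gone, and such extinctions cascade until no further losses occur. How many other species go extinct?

Remove Pond Snail.
Round 1: Water Beetle (all prey gone) → extinct.
No further losses. Total secondary extinctions: 1.

1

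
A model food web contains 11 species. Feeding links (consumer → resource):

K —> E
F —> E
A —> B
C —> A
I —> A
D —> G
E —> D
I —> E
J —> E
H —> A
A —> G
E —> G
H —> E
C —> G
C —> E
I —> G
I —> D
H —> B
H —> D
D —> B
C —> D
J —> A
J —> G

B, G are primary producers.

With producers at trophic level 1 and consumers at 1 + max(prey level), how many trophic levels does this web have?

4

Producers (level 1): B, G.
B → D → E → F gives F level 4.
No species has a prey at level 4, so no species reaches level 5.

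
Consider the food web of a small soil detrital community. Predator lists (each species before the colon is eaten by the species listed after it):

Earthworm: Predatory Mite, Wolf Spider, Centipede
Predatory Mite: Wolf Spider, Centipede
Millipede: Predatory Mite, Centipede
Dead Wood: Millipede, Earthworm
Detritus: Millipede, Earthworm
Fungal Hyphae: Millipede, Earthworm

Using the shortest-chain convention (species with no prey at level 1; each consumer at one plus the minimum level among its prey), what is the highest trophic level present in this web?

3

Basal resources (level 1): Detritus, Fungal Hyphae, Dead Wood.
Following each consumer down to its lowest-level prey: Detritus → Millipede → Centipede (levels 1 through 3).
All prey of Centipede (Millipede 2, Earthworm 2, Predatory Mite 3) are at level 2 or above, so Centipede is at level 1 + 2 = 3.
Every consumer has at least one prey at level 2 or below, so none exceeds level 3.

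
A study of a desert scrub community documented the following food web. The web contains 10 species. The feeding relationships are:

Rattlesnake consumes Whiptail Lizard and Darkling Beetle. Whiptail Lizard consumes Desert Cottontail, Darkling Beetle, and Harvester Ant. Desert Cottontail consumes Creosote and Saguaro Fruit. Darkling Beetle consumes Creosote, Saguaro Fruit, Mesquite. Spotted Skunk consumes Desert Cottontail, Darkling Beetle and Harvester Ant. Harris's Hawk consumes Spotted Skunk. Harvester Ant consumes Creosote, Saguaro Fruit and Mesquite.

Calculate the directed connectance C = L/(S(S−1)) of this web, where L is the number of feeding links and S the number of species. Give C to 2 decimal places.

C = 0.19

The web has S = 10 species and L = 17 feeding links.
C = L / (S(S−1)) = 17 / 90 = 0.1889 ≈ 0.19.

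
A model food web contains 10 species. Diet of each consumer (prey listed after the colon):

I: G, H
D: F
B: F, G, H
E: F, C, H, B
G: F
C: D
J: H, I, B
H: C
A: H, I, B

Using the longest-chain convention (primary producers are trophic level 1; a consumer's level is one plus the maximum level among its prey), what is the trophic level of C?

F is a producer → level 1.
D eats F → level 2.
C eats D → level 3.

Trophic level 3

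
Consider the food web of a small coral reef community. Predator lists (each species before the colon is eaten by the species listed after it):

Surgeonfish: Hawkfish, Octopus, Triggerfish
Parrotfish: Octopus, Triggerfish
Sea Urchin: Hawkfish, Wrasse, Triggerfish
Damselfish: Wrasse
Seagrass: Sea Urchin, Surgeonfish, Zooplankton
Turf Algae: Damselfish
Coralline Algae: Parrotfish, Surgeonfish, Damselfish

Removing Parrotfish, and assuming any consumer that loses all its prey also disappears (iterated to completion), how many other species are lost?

0

Remove Parrotfish.
Every predator of it retains at least one other prey: Octopus still has Surgeonfish; Triggerfish still has Sea Urchin, Surgeonfish.
No consumer loses all prey, so no secondary extinctions occur.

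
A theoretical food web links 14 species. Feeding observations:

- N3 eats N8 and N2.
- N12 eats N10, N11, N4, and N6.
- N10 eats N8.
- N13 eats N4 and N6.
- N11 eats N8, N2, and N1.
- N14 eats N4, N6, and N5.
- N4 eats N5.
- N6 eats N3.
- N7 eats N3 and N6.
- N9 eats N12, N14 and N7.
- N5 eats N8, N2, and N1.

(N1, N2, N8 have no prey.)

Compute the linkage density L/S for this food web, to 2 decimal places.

There are L = 25 links among S = 14 species.
L/S = 25/14 = 1.7857 ≈ 1.79.

L/S = 1.79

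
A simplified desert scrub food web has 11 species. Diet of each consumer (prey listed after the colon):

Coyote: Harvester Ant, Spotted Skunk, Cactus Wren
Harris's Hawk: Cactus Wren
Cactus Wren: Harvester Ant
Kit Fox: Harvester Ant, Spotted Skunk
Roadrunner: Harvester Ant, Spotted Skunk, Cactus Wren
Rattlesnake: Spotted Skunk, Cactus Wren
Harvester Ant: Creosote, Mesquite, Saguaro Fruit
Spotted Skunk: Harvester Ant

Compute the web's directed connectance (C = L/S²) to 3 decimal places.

The web has S = 11 species and L = 16 feeding links.
C = L / S² = 16 / 121 = 0.1322 ≈ 0.132.

C = 0.132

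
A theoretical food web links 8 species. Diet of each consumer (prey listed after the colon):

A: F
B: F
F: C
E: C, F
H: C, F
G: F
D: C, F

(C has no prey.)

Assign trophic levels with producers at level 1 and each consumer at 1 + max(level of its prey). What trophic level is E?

Trophic level 3

C is a producer → level 1.
F eats C → level 2.
E eats F (level 2); other prey at levels: C 1 → level 3.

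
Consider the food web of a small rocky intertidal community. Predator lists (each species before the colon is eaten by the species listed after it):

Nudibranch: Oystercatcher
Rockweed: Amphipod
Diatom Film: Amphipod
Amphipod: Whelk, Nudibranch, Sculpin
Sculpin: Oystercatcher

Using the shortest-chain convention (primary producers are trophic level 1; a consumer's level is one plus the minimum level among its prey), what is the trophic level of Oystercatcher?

Diatom Film is a producer → level 1.
Amphipod eats Diatom Film → level 2.
Nudibranch eats Amphipod → level 3.
Oystercatcher eats Nudibranch → level 4.
No prey of Oystercatcher is below level 3, so 4 is the minimum.

Trophic level 4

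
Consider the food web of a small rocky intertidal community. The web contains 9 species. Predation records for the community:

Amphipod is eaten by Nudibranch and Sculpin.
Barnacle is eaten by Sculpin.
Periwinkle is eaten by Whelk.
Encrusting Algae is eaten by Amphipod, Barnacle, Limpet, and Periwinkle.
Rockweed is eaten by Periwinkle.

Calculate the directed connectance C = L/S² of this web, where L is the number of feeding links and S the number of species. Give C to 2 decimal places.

C = 0.11

The web has S = 9 species and L = 9 feeding links.
C = L / S² = 9 / 81 = 0.1111 ≈ 0.11.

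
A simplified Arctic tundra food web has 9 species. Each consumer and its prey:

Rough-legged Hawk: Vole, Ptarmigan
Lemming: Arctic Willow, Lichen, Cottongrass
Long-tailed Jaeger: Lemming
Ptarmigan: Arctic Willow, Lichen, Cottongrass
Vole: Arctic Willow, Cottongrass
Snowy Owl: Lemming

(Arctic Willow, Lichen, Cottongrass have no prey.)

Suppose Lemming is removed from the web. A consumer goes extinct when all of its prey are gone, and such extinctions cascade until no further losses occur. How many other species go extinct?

Remove Lemming.
Round 1: Long-tailed Jaeger (all prey gone), Snowy Owl (all prey gone) → extinct.
No further losses. Total secondary extinctions: 2.

2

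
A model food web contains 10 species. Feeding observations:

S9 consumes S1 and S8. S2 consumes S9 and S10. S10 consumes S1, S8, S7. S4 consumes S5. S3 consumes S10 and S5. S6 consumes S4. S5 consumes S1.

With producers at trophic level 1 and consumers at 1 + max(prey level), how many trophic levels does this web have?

4

Producers (level 1): S8, S7, S1.
S1 → S5 → S4 → S6 gives S6 level 4.
No species has a prey at level 4, so no species reaches level 5.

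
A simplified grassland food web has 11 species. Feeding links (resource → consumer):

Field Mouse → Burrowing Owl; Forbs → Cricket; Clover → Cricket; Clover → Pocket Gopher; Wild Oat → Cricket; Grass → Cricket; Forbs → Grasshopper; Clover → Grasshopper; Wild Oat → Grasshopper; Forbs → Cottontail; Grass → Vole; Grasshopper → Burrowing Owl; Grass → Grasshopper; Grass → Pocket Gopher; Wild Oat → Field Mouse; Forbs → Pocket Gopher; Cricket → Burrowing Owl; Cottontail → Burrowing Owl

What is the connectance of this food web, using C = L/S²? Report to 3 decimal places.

The web has S = 11 species and L = 18 feeding links.
C = L / S² = 18 / 121 = 0.1488 ≈ 0.149.

C = 0.149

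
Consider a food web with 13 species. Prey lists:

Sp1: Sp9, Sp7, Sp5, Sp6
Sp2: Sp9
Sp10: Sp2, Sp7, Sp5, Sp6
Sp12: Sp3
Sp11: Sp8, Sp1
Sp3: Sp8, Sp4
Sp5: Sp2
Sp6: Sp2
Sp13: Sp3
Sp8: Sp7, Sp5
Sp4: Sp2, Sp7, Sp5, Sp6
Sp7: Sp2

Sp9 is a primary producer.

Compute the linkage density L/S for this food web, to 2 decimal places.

L/S = 1.85

There are L = 24 links among S = 13 species.
L/S = 24/13 = 1.8462 ≈ 1.85.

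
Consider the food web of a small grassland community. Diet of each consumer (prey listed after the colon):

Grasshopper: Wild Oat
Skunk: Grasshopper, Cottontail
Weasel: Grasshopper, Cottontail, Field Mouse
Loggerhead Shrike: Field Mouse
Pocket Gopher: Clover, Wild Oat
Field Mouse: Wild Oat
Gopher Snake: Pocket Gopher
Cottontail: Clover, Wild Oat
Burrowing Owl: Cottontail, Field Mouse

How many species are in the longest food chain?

3 species

One longest chain: Clover → Pocket Gopher → Gopher Snake.
It has 3 species and 2 links.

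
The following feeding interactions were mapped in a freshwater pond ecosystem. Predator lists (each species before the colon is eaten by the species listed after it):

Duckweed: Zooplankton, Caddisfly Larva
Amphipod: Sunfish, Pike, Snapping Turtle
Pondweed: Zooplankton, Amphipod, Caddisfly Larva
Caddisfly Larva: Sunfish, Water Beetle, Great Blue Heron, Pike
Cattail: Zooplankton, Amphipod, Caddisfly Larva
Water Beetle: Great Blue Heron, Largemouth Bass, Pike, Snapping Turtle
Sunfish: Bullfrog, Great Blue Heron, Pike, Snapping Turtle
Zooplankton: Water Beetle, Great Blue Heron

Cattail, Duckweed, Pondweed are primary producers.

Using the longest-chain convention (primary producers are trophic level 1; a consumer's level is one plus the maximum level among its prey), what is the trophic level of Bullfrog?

Trophic level 4

Cattail is a producer → level 1.
Amphipod eats Cattail (level 1); other prey at levels: Pondweed 1 → level 2.
Sunfish eats Amphipod (level 2); other prey at levels: Caddisfly Larva 2 → level 3.
Bullfrog eats Sunfish → level 4.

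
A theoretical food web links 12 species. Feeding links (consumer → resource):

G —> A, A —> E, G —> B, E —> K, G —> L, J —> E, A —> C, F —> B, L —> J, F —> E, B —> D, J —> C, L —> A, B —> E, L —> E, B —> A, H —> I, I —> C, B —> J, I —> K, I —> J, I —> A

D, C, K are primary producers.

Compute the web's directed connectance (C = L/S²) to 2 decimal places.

The web has S = 12 species and L = 22 feeding links.
C = L / S² = 22 / 144 = 0.1528 ≈ 0.15.

C = 0.15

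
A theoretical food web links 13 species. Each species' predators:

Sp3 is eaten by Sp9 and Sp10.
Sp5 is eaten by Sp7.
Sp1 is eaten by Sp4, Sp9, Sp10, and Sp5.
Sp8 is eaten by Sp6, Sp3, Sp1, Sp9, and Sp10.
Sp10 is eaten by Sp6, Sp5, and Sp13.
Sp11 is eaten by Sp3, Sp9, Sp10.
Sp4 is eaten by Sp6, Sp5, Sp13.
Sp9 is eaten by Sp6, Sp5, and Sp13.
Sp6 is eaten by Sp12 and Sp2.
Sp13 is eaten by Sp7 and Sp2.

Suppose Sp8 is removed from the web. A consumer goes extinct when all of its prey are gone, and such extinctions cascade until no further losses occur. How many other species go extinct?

Remove Sp8.
Round 1: Sp1 (all prey gone) → extinct.
Round 2: Sp4 (all prey gone) → extinct.
No further losses. Total secondary extinctions: 2.

2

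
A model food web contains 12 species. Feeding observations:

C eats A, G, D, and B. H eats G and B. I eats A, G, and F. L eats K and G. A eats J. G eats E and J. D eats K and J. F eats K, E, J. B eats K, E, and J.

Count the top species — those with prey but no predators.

4

Top species (has prey, but nothing eats it): H, C, I, L.
Count: 4.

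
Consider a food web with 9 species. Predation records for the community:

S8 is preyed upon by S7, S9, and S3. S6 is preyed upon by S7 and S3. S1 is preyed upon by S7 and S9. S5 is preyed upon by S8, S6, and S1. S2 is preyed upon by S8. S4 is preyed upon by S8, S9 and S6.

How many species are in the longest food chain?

One longest chain: S4 → S6 → S3.
It has 3 species and 2 links.

3 species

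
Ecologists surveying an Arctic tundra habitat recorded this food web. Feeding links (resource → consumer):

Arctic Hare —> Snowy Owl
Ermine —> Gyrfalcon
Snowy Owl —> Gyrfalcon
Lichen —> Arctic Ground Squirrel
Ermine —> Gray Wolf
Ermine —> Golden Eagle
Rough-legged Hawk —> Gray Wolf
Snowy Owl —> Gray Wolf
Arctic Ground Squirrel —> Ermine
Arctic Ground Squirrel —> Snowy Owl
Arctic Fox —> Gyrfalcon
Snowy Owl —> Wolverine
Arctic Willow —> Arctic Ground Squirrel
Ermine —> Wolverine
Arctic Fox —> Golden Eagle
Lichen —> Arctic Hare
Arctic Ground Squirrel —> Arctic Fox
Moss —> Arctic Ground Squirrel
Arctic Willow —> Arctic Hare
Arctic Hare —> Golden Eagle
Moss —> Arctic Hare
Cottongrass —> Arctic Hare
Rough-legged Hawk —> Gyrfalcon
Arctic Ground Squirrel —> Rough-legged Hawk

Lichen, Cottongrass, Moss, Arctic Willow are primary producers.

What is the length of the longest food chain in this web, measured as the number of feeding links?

One longest chain: Lichen → Arctic Ground Squirrel → Ermine → Gray Wolf.
It has 4 species and 3 links.

3 links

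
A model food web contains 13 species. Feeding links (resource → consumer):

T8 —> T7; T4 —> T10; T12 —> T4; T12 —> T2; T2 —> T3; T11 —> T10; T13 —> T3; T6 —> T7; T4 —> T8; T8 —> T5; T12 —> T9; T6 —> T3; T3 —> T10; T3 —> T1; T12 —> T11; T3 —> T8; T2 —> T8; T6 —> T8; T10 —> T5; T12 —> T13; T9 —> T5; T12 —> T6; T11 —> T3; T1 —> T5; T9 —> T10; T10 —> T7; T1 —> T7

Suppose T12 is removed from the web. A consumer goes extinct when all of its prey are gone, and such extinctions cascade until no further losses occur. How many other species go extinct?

Remove T12.
Round 1: T13 (all prey gone), T11 (all prey gone), T9 (all prey gone), T4 (all prey gone), T6 (all prey gone), T2 (all prey gone) → extinct.
Round 2: T3 (all prey gone) → extinct.
Round 3: T8 (all prey gone), T10 (all prey gone), T1 (all prey gone) → extinct.
Round 4: T5 (all prey gone), T7 (all prey gone) → extinct.
No further losses. Total secondary extinctions: 12.

12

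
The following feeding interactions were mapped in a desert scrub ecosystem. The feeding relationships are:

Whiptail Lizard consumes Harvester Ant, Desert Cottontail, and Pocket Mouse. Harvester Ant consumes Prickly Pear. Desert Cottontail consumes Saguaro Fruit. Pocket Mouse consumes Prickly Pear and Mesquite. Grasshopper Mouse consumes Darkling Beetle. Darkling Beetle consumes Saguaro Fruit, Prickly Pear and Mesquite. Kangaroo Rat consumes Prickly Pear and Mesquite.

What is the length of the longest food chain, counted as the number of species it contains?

3 species

One longest chain: Mesquite → Darkling Beetle → Grasshopper Mouse.
It has 3 species and 2 links.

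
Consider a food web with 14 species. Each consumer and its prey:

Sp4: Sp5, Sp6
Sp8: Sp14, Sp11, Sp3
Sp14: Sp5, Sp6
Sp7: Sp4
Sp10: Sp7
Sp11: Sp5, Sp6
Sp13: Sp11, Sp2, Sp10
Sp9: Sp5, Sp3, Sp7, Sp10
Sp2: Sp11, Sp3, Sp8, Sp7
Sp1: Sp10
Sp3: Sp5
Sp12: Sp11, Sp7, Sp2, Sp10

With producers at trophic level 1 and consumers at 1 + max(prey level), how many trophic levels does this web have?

Producers (level 1): Sp5, Sp6.
Sp5 → Sp14 → Sp8 → Sp2 → Sp13 gives Sp13 level 5.
No species has a prey at level 5, so no species reaches level 6.

5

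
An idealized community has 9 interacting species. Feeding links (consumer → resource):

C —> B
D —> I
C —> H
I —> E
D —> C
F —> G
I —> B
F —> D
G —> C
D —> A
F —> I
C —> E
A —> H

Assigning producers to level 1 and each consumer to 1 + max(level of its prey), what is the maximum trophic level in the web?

4

Producers (level 1): H, E, B.
H → A → D → F gives F level 4.
No species has a prey at level 4, so no species reaches level 5.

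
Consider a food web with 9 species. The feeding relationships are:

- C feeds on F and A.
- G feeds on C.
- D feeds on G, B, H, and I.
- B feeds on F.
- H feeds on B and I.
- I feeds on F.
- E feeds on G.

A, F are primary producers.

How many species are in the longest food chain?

One longest chain: F → I → H → D.
It has 4 species and 3 links.

4 species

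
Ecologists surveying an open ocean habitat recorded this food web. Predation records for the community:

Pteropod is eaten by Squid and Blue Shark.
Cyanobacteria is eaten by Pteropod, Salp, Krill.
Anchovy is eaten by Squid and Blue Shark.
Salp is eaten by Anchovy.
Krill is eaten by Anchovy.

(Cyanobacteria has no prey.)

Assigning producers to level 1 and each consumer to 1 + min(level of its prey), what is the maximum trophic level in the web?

3

Producers (level 1): Cyanobacteria.
Following each consumer down to its lowest-level prey: Cyanobacteria → Pteropod → Blue Shark (levels 1 through 3).
All prey of Blue Shark (Pteropod 2, Anchovy 3) are at level 2 or above, so Blue Shark is at level 1 + 2 = 3.
Every consumer has at least one prey at level 2 or below, so none exceeds level 3.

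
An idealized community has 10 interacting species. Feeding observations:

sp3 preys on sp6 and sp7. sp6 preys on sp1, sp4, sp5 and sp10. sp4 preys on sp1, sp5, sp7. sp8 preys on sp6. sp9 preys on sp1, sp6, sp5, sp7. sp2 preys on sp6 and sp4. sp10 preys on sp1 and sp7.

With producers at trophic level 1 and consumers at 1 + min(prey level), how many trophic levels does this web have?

3

Producers (level 1): sp5, sp7, sp1.
Following each consumer down to its lowest-level prey: sp5 → sp6 → sp8 (levels 1 through 3).
All prey of sp8 (sp6 2) are at level 2 or above, so sp8 is at level 1 + 2 = 3.
Every consumer has at least one prey at level 2 or below, so none exceeds level 3.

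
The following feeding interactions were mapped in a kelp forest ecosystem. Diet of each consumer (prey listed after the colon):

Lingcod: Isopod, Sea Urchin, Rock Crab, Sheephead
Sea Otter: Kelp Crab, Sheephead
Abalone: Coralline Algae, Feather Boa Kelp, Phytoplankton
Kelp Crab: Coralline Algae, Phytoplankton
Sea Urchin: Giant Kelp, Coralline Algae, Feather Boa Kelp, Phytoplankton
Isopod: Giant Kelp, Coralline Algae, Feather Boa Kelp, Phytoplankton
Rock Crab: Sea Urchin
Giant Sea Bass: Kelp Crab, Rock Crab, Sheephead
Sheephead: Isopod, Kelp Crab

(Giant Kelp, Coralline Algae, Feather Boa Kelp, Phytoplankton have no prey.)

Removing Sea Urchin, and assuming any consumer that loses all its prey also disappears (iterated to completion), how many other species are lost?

1

Remove Sea Urchin.
Round 1: Rock Crab (all prey gone) → extinct.
No further losses. Total secondary extinctions: 1.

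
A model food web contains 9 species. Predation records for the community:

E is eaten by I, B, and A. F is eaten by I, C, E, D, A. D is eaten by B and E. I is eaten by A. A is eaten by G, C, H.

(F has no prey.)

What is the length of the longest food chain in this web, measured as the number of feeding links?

5 links

One longest chain: F → D → E → I → A → H.
It has 6 species and 5 links.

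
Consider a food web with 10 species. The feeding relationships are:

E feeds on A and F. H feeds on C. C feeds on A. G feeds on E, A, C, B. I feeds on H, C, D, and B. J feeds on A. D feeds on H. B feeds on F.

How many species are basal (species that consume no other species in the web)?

2

Basal species (no prey listed): A, F.
Count: 2.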